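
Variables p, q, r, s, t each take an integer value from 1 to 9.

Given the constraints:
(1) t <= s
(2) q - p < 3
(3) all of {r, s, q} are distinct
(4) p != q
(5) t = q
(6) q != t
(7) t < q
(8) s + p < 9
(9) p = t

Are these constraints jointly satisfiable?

From constraints 5 and 9, p = t = q, so p = q. But constraint 4 says p ≠ q. Contradiction.

Unsatisfiable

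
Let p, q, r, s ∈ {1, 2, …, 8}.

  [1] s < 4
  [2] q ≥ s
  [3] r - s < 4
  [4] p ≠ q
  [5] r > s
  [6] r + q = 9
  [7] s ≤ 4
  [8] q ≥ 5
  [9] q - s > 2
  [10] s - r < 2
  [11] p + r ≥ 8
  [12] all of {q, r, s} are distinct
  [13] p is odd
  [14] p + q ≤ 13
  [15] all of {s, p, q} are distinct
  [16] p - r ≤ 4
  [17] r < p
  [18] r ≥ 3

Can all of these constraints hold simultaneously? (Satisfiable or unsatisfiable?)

Satisfiable

Try p = 7, q = 6, r = 3, s = 2.
Check constraint 3: r - s = 1; constraint 6: r + q = 9. The remaining constraints are straightforward to verify.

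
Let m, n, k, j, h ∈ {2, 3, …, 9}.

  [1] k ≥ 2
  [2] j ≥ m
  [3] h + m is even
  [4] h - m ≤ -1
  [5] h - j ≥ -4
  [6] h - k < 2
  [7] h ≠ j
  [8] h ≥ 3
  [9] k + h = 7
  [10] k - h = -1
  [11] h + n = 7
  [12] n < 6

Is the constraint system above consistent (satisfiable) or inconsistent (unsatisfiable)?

Satisfiable

Take m = 6, n = 3, k = 3, j = 6, h = 4. Then constraint 4: h - m = -2; constraint 5: h - j = -2, and every other listed constraint is also met.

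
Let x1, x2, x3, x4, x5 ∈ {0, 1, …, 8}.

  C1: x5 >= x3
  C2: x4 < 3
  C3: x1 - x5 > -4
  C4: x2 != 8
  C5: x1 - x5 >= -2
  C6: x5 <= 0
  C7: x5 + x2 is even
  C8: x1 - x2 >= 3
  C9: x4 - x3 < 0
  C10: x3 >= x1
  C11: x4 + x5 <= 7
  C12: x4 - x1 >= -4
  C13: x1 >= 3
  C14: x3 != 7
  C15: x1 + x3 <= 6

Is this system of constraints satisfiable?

From constraints 10 and 13: x3 ≥ x1 and x1 ≥ 3, so x3 ≥ 3. From constraints 1 and 6: x3 ≤ x5 and x5 ≤ 0, so x3 ≤ 0. But 0 < 3, so no value of x3 works.

Unsatisfiable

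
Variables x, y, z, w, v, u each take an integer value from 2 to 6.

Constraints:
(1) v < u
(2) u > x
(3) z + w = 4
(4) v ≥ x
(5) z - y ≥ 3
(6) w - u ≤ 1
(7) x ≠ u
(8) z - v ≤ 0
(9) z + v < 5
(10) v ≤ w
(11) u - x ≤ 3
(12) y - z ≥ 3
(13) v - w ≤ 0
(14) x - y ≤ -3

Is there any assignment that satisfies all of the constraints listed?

Unsatisfiable

Constraints 5, 6, 8, 11, 13, and 14 give x − u ≥ -3, u − w ≥ -1, w − v ≥ 0, v − z ≥ 0, z − y ≥ 3, y − x ≥ 3.
Adding all 6 inequalities: the left sides telescope to 0, and the right sides sum to (-3) + (-1) + 0 + 0 + 3 + 3 = 2. So 0 ≥ 2, which is false.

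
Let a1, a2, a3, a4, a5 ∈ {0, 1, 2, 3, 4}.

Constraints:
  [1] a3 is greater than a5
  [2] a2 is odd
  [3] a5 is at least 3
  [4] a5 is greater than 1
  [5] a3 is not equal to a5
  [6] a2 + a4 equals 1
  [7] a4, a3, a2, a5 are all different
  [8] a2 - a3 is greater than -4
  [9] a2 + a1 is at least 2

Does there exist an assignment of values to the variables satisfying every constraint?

Satisfiable

Try a1 = 4, a2 = 1, a3 = 4, a4 = 0, a5 = 3.
Check constraint 6: a2 + a4 = 1; constraint 8: a2 - a3 = -3. The remaining constraints are straightforward to verify.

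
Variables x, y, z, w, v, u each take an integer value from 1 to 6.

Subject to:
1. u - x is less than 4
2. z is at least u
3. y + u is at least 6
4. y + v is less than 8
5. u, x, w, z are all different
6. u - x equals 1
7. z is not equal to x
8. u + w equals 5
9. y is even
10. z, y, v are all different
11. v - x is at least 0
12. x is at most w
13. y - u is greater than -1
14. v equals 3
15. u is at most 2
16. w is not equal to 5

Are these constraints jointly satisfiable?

Satisfiable

One satisfying assignment is x = 1, y = 4, z = 6, w = 3, v = 3, u = 2.
For the less obvious constraints — constraint 1: u - x = 1; constraint 3: y + u = 6; constraint 4: y + v = 7 — and the others hold by inspection.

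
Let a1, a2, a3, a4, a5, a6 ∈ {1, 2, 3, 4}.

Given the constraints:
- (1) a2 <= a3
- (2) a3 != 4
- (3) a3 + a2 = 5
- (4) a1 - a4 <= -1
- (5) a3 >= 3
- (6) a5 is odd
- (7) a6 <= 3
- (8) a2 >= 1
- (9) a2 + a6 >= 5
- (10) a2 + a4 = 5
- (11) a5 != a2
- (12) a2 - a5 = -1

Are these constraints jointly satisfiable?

Try a1 = 1, a2 = 2, a3 = 3, a4 = 3, a5 = 3, a6 = 3.
Check constraint 3: a3 + a2 = 5; constraint 4: a1 - a4 = -2; constraint 9: a2 + a6 = 5. The remaining constraints are straightforward to verify.

Satisfiable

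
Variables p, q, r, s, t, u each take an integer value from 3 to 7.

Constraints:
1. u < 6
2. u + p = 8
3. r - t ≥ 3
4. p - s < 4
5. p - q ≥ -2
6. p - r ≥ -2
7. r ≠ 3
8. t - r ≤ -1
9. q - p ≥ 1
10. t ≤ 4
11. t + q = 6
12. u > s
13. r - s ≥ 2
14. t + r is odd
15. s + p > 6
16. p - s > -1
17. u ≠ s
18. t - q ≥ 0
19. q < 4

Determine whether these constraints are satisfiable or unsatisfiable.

Constraints 3, 6, 9, and 18 give q − p ≥ 1, p − r ≥ -2, r − t ≥ 3, t − q ≥ 0.
Adding all 4 inequalities: the left sides telescope to 0, and the right sides sum to 1 + (-2) + 3 + 0 = 2. So 0 ≥ 2, which is false.

Unsatisfiable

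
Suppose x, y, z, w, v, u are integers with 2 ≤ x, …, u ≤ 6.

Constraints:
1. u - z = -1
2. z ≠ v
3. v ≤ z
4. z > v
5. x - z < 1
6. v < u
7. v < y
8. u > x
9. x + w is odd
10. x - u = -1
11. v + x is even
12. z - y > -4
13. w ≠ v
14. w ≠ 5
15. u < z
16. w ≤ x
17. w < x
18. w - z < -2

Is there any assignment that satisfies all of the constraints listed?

Setting (x, y, z, w, v, u) = (3, 6, 5, 2, 3, 4) satisfies everything: constraint 1: u - z = -1; constraint 5: x - z = -2, and the others follow.

Satisfiable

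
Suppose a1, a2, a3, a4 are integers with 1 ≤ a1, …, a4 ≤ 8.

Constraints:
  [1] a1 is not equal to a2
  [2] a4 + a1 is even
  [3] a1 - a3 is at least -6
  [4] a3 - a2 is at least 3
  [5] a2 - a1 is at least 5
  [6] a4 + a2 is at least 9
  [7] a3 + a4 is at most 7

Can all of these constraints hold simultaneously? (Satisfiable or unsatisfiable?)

Constraints 3, 4, and 5 give a2 − a1 ≥ 5, a1 − a3 ≥ -6, a3 − a2 ≥ 3.
Adding all 3 inequalities: the left sides telescope to 0, and the right sides sum to 5 + (-6) + 3 = 2. So 0 ≥ 2, which is false.

Unsatisfiable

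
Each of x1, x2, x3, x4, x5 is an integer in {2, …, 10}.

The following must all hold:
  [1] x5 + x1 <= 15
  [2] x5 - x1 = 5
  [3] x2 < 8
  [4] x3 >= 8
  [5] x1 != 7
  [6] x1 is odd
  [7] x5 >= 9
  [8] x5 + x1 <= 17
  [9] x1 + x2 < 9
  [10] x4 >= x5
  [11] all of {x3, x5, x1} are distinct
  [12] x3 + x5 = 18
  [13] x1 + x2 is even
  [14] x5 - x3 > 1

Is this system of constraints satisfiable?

Satisfiable

Try x1 = 5, x2 = 3, x3 = 8, x4 = 10, x5 = 10.
Check constraint 1: x5 + x1 = 15; constraint 2: x5 - x1 = 5; constraint 8: x5 + x1 = 15. The remaining constraints are straightforward to verify.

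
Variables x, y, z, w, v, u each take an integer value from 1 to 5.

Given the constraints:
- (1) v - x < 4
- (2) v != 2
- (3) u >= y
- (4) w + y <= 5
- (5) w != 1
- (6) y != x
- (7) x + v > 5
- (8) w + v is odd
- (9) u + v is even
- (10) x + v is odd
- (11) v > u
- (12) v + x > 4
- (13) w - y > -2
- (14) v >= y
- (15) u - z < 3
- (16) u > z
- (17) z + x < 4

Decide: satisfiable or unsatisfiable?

Satisfiable

One satisfying assignment is x = 2, y = 3, z = 1, w = 2, v = 5, u = 3.
For the less obvious constraints — constraint 1: v - x = 3; constraint 4: w + y = 5 — and the others hold by inspection.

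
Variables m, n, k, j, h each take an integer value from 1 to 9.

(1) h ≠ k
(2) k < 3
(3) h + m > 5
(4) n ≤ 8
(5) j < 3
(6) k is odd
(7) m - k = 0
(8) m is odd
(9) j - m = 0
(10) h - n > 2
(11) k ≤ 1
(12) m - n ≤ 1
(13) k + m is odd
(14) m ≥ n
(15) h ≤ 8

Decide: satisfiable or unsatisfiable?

Unsatisfiable

Constraint 6 makes k odd and constraint 8 makes m odd, so k + m must be even. Constraint 13 says k + m is odd — contradiction.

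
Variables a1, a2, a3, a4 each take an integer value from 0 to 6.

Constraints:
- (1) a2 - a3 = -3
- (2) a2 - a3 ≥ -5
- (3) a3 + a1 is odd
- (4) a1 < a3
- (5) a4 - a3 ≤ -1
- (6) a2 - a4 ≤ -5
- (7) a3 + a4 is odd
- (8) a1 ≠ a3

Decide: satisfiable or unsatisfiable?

Constraints 2, 5, and 6 give a4 − a2 ≥ 5, a2 − a3 ≥ -5, a3 − a4 ≥ 1.
Adding all 3 inequalities: the left sides telescope to 0, and the right sides sum to 5 + (-5) + 1 = 1. So 0 ≥ 1, which is false.

Unsatisfiable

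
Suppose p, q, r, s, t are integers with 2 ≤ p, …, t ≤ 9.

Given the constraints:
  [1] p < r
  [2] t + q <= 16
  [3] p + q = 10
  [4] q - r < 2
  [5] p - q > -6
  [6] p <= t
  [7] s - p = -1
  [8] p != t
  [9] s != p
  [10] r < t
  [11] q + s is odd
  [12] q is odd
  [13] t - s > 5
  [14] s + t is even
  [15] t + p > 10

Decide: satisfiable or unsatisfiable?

Try p = 3, q = 7, r = 7, s = 2, t = 8.
Check constraint 2: t + q = 15; constraint 3: p + q = 10. The remaining constraints are straightforward to verify.

Satisfiable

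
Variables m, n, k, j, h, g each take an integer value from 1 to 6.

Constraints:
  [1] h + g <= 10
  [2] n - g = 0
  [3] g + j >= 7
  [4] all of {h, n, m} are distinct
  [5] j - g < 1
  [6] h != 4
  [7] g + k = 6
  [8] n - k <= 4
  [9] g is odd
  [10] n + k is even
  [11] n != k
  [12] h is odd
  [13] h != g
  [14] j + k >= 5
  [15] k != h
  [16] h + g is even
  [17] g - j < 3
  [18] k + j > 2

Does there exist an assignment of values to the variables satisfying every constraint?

Satisfiable

One satisfying assignment is m = 2, n = 5, k = 1, j = 4, h = 3, g = 5.
For the less obvious constraints — constraint 1: h + g = 8; constraint 2: n - g = 0; constraint 3: g + j = 9 — and the others hold by inspection.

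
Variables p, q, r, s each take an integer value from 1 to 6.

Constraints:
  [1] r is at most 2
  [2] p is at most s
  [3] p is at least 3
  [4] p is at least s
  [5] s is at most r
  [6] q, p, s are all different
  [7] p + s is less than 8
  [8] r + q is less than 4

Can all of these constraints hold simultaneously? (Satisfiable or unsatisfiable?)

From constraints 2 and 3: s ≥ p and p ≥ 3, so s ≥ 3. From constraints 1 and 5: s ≤ r and r ≤ 2, so s ≤ 2. But 2 < 3, so no value of s works.

Unsatisfiable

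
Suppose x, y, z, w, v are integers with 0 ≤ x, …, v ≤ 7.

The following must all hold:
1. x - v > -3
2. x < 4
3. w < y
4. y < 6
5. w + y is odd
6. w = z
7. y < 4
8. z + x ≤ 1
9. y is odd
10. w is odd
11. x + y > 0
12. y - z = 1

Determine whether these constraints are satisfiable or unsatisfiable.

Unsatisfiable

Constraint 10 makes w odd and constraint 9 makes y odd, so w + y must be even. Constraint 5 says w + y is odd — contradiction.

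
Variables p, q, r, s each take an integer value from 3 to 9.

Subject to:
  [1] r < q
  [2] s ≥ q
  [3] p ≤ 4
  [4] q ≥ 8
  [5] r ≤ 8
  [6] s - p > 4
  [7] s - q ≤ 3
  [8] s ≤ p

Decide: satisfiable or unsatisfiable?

From constraints 2 and 4: s ≥ q and q ≥ 8, so s ≥ 8. From constraints 3 and 8: s ≤ p and p ≤ 4, so s ≤ 4. But 4 < 8, so no value of s works.

Unsatisfiable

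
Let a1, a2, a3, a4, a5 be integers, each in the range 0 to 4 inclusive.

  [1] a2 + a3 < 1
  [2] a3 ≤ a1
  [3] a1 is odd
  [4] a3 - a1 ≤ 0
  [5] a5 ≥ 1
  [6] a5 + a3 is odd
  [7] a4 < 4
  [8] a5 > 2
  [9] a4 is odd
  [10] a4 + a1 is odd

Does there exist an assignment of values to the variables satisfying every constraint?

Unsatisfiable

Constraint 9 makes a4 odd and constraint 3 makes a1 odd, so a4 + a1 must be even. Constraint 10 says a4 + a1 is odd — contradiction.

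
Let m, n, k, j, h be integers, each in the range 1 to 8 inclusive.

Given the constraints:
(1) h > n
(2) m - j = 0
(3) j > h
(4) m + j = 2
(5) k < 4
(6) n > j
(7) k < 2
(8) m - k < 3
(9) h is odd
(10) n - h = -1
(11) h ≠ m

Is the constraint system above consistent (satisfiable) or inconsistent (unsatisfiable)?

Constraints 1, 3, and 6 give n < h, h < j, j < n. Chaining: n < h < j < n, which forces n < n — impossible.

Unsatisfiable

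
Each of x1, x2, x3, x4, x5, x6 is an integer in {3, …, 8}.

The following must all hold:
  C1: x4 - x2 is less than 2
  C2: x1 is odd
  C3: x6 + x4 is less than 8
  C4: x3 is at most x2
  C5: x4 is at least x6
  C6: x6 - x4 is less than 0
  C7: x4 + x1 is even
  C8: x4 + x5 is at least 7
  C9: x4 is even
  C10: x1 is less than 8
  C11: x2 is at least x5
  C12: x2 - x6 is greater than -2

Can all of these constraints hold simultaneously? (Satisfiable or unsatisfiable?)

Constraint 9 makes x4 even and constraint 2 makes x1 odd, so x4 + x1 must be odd. Constraint 7 says x4 + x1 is even — contradiction.

Unsatisfiable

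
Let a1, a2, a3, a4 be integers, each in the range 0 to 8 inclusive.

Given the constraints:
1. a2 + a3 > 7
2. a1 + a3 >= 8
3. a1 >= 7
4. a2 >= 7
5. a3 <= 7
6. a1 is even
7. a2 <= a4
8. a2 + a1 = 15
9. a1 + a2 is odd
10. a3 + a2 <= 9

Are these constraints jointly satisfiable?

One satisfying assignment is a1 = 8, a2 = 7, a3 = 2, a4 = 8.
For the less obvious constraints — constraint 1: a2 + a3 = 9; constraint 2: a1 + a3 = 10; constraint 8: a2 + a1 = 15 — and the others hold by inspection.

Satisfiable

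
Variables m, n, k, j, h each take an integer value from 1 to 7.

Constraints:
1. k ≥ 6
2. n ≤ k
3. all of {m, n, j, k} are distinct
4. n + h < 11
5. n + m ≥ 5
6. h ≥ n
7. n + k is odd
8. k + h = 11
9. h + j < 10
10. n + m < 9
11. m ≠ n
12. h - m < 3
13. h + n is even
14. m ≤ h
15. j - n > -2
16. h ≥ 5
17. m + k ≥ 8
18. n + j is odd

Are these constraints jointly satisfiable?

Try m = 3, n = 5, k = 6, j = 4, h = 5.
Check constraint 4: n + h = 10; constraint 5: n + m = 8. The remaining constraints are straightforward to verify.

Satisfiable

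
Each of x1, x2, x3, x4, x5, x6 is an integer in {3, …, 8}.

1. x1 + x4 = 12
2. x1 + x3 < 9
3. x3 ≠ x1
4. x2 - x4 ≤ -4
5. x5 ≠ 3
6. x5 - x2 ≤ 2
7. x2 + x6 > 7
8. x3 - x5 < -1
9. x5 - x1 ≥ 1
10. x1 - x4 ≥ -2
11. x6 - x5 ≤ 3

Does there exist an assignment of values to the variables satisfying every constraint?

Unsatisfiable

Constraints 4, 6, 9, and 10 give x4 − x2 ≥ 4, x2 − x5 ≥ -2, x5 − x1 ≥ 1, x1 − x4 ≥ -2.
Adding all 4 inequalities: the left sides telescope to 0, and the right sides sum to 4 + (-2) + 1 + (-2) = 1. So 0 ≥ 1, which is false.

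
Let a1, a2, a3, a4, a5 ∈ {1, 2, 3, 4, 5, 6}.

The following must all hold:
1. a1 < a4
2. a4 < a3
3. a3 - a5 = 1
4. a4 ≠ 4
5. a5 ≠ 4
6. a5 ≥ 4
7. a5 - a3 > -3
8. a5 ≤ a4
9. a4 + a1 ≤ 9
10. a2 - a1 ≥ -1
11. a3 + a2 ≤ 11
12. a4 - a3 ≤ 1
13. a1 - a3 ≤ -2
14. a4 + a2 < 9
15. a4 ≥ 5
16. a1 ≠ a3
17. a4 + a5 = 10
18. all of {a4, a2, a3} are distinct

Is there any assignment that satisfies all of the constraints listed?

One satisfying assignment is a1 = 4, a2 = 3, a3 = 6, a4 = 5, a5 = 5.
For the less obvious constraints — constraint 3: a3 - a5 = 1; constraint 7: a5 - a3 = -1 — and the others hold by inspection.

Satisfiable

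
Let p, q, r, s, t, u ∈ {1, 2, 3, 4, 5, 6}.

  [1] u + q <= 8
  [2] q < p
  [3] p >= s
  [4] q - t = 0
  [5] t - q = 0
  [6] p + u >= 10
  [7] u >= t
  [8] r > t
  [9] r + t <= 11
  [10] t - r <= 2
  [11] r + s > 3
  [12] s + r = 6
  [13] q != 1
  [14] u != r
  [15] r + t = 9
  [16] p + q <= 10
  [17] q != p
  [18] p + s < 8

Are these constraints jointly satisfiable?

Satisfiable

The assignment p = 6, q = 4, r = 5, s = 1, t = 4, u = 4 works:
  constraint 1 holds since u + q = 8.
  constraint 4 holds since q - t = 0.
  constraint 5 holds since t - q = 0.
The rest check out directly.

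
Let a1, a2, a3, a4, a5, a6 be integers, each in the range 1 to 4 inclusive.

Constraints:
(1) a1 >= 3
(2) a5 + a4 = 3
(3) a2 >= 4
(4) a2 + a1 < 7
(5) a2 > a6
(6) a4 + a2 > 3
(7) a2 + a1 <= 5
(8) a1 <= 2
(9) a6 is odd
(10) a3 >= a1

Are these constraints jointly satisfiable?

From constraint 3: a2 ≥ 4. From constraint 1: a1 ≥ 3. Hence a2 + a1 ≥ 7. But constraint 7 requires a2 + a1 ≤ 5, and 5 < 7. Contradiction.

Unsatisfiable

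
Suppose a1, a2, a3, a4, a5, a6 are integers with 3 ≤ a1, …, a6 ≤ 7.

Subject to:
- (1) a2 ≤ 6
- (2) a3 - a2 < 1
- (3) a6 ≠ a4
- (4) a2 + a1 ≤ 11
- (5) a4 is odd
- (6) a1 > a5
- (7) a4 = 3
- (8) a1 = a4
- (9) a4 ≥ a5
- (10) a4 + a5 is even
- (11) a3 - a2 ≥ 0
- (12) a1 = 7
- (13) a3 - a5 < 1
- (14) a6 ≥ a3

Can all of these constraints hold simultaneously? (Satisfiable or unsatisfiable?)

Unsatisfiable

Constraint 12 fixes a1 = 7 and constraint 7 fixes a4 = 3, but constraint 8 requires a1 = a4. Since 7 ≠ 3, contradiction.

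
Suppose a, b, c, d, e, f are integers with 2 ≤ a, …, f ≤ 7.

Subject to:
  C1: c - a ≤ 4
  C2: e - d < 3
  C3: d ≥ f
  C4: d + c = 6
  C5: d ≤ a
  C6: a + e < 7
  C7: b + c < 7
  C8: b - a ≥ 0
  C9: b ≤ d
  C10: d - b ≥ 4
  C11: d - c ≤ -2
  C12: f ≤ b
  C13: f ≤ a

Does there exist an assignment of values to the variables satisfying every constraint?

Unsatisfiable

Constraints 1, 8, 10, and 11 give a − c ≥ -4, c − d ≥ 2, d − b ≥ 4, b − a ≥ 0.
Adding all 4 inequalities: the left sides telescope to 0, and the right sides sum to (-4) + 2 + 4 + 0 = 2. So 0 ≥ 2, which is false.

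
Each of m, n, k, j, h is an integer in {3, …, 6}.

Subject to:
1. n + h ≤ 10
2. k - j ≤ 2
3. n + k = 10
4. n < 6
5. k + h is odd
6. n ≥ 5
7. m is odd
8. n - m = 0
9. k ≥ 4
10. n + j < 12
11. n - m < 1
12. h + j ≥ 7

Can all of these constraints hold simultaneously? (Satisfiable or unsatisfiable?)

Satisfiable

Take m = 5, n = 5, k = 5, j = 6, h = 4. Then constraint 1: n + h = 9; constraint 2: k - j = -1; constraint 3: n + k = 10, and every other listed constraint is also met.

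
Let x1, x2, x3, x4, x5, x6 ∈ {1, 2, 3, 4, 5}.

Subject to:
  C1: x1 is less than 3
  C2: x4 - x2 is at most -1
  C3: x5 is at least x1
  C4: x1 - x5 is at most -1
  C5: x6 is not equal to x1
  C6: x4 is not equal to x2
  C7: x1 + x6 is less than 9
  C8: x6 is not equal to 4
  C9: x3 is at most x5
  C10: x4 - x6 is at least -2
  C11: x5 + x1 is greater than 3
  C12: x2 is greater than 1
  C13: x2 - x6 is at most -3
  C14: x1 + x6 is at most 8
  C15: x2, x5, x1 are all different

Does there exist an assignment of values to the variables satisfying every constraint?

Unsatisfiable

Constraints 2, 10, and 13 give x2 − x4 ≥ 1, x4 − x6 ≥ -2, x6 − x2 ≥ 3.
Adding all 3 inequalities: the left sides telescope to 0, and the right sides sum to 1 + (-2) + 3 = 2. So 0 ≥ 2, which is false.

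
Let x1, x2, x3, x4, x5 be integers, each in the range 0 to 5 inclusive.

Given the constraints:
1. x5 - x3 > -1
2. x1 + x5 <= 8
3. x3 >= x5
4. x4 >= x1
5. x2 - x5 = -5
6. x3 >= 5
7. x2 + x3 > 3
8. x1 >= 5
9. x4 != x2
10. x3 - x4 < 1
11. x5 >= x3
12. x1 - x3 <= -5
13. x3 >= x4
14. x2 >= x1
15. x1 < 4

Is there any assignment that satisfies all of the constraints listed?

From constraint 8: x1 ≥ 5. From constraints 6 and 11: x5 ≥ x3 ≥ 5. Hence x1 + x5 ≥ 10. But constraint 2 requires x1 + x5 ≤ 8, and 8 < 10. Contradiction.

Unsatisfiable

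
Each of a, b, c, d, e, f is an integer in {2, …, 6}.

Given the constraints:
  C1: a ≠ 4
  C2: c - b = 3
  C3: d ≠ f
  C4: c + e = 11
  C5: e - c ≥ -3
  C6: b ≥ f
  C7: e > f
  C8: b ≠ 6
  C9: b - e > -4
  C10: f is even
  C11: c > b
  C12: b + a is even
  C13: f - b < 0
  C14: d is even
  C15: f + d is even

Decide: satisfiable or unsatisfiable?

Satisfiable

One satisfying assignment is a = 3, b = 3, c = 6, d = 6, e = 5, f = 2.
For the less obvious constraints — constraint 2: c - b = 3; constraint 4: c + e = 11; constraint 5: e - c = -1 — and the others hold by inspection.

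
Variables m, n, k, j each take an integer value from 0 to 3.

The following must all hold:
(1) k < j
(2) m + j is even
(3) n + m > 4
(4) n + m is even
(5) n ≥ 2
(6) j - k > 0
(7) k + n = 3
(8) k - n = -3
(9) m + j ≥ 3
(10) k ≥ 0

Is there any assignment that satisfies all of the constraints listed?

One satisfying assignment is m = 3, n = 3, k = 0, j = 1.
For the less obvious constraints — constraint 3: n + m = 6; constraint 6: j - k = 1 — and the others hold by inspection.

Satisfiable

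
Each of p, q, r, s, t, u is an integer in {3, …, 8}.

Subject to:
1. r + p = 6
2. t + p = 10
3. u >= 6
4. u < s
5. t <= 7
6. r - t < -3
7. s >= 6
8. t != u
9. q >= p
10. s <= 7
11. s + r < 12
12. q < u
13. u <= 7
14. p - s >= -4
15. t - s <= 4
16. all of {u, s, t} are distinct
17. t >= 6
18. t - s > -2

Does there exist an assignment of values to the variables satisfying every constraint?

Constraints 3, 5, 7, 10, 13, and 17 confine each of u, s, t to the 2 values {6, 7}.
Constraint 16 requires all 3 of them to be distinct, but only 2 values are available — impossible by the pigeonhole principle.

Unsatisfiable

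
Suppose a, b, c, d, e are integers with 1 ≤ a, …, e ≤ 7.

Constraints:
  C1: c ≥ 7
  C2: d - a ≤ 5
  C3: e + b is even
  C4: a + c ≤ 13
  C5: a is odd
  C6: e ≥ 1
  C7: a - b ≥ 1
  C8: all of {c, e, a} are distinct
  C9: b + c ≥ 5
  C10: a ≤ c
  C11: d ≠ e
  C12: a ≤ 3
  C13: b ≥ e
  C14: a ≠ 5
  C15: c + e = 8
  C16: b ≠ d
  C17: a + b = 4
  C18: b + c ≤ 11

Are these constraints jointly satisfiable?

Satisfiable

Take a = 3, b = 1, c = 7, d = 7, e = 1. Then constraint 2: d - a = 4; constraint 4: a + c = 10, and every other listed constraint is also met.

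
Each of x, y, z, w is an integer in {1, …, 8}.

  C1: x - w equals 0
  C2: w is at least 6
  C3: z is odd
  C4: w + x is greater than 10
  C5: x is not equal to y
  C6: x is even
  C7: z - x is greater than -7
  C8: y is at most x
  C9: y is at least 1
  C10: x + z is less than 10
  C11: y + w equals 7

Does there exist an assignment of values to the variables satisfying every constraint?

Satisfiable

The assignment x = 6, y = 1, z = 1, w = 6 works:
  constraint 1 holds since x - w = 0.
  constraint 4 holds since w + x = 12.
The rest check out directly.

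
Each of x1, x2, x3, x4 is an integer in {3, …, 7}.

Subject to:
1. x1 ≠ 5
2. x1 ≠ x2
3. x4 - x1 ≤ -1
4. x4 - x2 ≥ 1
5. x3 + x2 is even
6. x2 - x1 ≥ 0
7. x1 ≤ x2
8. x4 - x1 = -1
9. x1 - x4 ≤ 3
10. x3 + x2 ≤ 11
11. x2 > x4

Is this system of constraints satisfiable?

Unsatisfiable

Constraints 3, 4, and 6 give x1 − x4 ≥ 1, x4 − x2 ≥ 1, x2 − x1 ≥ 0.
Adding all 3 inequalities: the left sides telescope to 0, and the right sides sum to 1 + 1 + 0 = 2. So 0 ≥ 2, which is false.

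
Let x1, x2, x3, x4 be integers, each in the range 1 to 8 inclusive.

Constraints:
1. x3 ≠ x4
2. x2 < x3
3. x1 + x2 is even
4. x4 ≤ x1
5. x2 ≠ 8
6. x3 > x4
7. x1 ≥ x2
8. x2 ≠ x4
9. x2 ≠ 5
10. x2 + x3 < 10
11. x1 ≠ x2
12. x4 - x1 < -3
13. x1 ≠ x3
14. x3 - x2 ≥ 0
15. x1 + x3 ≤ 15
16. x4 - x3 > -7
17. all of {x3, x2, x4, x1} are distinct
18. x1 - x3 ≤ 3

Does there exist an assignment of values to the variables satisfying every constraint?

Satisfiable

Try x1 = 7, x2 = 3, x3 = 5, x4 = 1.
Check constraint 10: x2 + x3 = 8; constraint 12: x4 - x1 = -6; constraint 14: x3 - x2 = 2. The remaining constraints are straightforward to verify.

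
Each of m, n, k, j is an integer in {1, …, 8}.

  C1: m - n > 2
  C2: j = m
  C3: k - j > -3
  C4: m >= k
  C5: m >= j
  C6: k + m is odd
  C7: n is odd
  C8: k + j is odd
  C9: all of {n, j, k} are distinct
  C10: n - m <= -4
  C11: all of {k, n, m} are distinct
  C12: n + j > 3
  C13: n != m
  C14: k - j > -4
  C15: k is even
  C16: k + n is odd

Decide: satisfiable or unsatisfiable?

Satisfiable

Take m = 5, n = 1, k = 4, j = 5. Then constraint 1: m - n = 4; constraint 3: k - j = -1; constraint 10: n - m = -4, and every other listed constraint is also met.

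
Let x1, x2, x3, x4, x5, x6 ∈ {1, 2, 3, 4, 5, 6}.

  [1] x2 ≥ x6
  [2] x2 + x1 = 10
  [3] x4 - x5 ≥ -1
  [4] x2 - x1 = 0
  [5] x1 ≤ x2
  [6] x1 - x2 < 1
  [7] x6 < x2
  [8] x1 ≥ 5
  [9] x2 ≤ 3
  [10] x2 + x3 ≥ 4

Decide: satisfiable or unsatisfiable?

From constraints 5 and 8: x2 ≥ x1 and x1 ≥ 5, so x2 ≥ 5. From constraint 9: x2 ≤ 3. But 3 < 5, so no value of x2 works.

Unsatisfiable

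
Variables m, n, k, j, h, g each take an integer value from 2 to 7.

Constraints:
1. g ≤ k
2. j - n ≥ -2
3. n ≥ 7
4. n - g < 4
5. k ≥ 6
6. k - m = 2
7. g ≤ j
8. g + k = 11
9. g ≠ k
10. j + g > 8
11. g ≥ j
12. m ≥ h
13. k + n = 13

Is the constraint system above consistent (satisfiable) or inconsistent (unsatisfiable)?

Satisfiable

Setting (m, n, k, j, h, g) = (4, 7, 6, 5, 2, 5) satisfies everything: constraint 2: j - n = -2; constraint 4: n - g = 2, and the others follow.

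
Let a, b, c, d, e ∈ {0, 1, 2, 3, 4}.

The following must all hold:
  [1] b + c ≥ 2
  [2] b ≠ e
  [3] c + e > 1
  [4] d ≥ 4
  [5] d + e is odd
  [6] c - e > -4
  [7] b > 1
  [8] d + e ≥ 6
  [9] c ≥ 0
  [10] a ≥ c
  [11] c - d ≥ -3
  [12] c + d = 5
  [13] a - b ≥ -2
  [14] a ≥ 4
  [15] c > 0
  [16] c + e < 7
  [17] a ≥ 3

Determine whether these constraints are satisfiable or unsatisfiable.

Try a = 4, b = 4, c = 1, d = 4, e = 3.
Check constraint 1: b + c = 5; constraint 3: c + e = 4; constraint 6: c - e = -2. The remaining constraints are straightforward to verify.

Satisfiable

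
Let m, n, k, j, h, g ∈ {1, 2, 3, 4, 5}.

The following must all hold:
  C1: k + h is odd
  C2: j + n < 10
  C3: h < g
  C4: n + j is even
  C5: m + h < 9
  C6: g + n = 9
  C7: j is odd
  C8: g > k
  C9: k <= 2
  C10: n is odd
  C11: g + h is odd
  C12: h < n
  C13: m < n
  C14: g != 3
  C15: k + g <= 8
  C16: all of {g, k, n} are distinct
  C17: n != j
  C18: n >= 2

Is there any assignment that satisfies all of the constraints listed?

Satisfiable

Take m = 3, n = 5, k = 2, j = 3, h = 3, g = 4. Then constraint 2: j + n = 8; constraint 5: m + h = 6; constraint 6: g + n = 9, and every other listed constraint is also met.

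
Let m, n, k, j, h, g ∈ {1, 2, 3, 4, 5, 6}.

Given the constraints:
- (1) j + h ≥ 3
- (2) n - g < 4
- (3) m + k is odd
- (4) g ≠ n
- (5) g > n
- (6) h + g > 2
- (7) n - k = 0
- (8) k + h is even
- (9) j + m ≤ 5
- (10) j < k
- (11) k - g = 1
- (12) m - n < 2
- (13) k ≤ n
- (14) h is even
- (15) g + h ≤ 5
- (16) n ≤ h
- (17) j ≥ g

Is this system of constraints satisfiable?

Unsatisfiable

Constraints 5, 10, 13, and 17 give n < g, g ≤ j, j < k, k ≤ n. Chaining: n < g ≤ j < k ≤ n, which forces n < n — impossible.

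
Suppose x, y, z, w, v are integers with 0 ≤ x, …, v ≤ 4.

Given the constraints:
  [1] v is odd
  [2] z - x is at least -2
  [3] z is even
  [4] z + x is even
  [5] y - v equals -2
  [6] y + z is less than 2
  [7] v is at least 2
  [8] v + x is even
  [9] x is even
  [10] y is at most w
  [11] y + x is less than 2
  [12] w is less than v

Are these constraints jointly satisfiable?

Unsatisfiable

Constraint 1 makes v odd and constraint 9 makes x even, so v + x must be odd. Constraint 8 says v + x is even — contradiction.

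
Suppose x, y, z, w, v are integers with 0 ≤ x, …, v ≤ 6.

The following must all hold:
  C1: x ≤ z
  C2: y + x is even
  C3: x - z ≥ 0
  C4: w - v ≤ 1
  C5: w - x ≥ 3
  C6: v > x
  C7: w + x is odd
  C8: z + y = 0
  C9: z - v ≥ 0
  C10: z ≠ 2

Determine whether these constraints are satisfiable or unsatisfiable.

Unsatisfiable

Constraints 3, 4, 5, and 9 give w − x ≥ 3, x − z ≥ 0, z − v ≥ 0, v − w ≥ -1.
Adding all 4 inequalities: the left sides telescope to 0, and the right sides sum to 3 + 0 + 0 + (-1) = 2. So 0 ≥ 2, which is false.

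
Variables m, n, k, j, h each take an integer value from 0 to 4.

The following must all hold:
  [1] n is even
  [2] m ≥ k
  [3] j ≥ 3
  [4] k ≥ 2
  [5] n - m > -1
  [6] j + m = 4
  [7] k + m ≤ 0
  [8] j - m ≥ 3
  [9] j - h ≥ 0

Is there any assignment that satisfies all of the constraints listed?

Unsatisfiable

From constraint 3: j ≥ 3. From constraints 2 and 4: m ≥ k ≥ 2. Hence j + m ≥ 5. But constraint 6 requires j + m = 4, and 4 < 5. Contradiction.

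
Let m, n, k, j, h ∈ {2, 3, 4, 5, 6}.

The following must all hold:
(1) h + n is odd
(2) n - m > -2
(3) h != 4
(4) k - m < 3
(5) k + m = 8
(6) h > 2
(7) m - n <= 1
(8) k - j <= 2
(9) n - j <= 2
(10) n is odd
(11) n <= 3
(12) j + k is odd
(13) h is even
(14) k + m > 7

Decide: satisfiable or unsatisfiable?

Setting (m, n, k, j, h) = (4, 3, 4, 3, 6) satisfies everything: constraint 2: n - m = -1; constraint 4: k - m = 0, and the others follow.

Satisfiable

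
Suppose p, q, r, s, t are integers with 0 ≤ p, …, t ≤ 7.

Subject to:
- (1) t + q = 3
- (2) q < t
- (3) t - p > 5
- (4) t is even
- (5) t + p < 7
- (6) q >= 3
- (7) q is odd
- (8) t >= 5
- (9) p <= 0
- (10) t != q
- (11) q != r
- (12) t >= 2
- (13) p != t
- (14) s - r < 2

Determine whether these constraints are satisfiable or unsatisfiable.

Unsatisfiable

From constraint 12: t ≥ 2. From constraint 6: q ≥ 3. Hence t + q ≥ 5. But constraint 1 requires t + q = 3, and 3 < 5. Contradiction.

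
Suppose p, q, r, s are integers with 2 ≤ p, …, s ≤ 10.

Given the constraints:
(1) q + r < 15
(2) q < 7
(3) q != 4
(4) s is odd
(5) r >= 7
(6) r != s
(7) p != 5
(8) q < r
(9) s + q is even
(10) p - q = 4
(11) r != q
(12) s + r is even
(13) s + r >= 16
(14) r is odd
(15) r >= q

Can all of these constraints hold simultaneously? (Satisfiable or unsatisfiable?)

Satisfiable

Setting (p, q, r, s) = (9, 5, 7, 9) satisfies everything: constraint 1: q + r = 12; constraint 10: p - q = 4, and the others follow.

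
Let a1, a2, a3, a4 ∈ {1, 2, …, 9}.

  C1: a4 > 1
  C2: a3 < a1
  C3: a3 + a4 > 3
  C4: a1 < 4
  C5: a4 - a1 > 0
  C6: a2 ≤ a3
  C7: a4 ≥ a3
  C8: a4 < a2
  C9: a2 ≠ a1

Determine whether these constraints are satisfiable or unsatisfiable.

Unsatisfiable

Constraints 2, 5, 6, and 8 give a2 ≤ a3, a3 < a1, a1 < a4, a4 < a2. Chaining: a2 ≤ a3 < a1 < a4 < a2, which forces a2 < a2 — impossible.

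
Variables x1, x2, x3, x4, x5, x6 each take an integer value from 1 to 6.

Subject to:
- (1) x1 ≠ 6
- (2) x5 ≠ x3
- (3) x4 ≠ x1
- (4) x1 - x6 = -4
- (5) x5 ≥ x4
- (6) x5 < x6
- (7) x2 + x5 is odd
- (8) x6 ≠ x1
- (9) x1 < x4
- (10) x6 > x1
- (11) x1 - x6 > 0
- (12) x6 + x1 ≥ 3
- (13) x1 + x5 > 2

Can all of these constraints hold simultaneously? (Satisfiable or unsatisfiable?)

Unsatisfiable

Constraints 5, 6, 9, and 11 give x6 < x1, x1 < x4, x4 ≤ x5, x5 < x6. Chaining: x6 < x1 < x4 ≤ x5 < x6, which forces x6 < x6 — impossible.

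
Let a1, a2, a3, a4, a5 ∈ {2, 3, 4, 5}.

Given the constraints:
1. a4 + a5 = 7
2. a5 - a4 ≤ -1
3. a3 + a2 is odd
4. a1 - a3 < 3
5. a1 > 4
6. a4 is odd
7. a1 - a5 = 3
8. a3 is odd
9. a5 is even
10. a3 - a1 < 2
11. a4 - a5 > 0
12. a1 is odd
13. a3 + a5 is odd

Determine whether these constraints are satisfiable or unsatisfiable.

Try a1 = 5, a2 = 2, a3 = 5, a4 = 5, a5 = 2.
Check constraint 1: a4 + a5 = 7; constraint 2: a5 - a4 = -3; constraint 4: a1 - a3 = 0. The remaining constraints are straightforward to verify.

Satisfiable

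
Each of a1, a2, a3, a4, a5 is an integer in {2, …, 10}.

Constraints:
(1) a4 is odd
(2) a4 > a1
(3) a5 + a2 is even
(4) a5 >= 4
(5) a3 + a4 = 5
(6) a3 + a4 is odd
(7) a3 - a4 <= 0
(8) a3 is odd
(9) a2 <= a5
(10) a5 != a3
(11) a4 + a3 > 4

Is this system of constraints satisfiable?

Unsatisfiable

Constraint 8 makes a3 odd and constraint 1 makes a4 odd, so a3 + a4 must be even. Constraint 6 says a3 + a4 is odd — contradiction.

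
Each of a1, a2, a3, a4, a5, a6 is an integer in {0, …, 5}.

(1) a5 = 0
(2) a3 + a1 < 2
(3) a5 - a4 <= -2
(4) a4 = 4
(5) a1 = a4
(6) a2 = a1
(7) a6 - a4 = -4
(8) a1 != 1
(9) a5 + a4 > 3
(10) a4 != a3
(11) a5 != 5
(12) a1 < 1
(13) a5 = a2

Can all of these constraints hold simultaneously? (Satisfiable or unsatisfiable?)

Constraint 1 fixes a5 = 0 and constraint 4 fixes a4 = 4. Constraints 5, 6, and 13 give a5 = a2 = a1 = a4, so a5 = a4. But 0 ≠ 4 — contradiction.

Unsatisfiable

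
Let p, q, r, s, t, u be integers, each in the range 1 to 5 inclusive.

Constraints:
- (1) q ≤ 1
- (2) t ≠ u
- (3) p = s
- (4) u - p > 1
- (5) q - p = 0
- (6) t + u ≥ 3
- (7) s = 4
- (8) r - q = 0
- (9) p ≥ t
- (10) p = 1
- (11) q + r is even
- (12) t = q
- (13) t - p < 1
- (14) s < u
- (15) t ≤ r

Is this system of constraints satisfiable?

Unsatisfiable

Constraint 10 fixes p = 1 and constraint 7 fixes s = 4, but constraint 3 requires p = s. Since 1 ≠ 4, contradiction.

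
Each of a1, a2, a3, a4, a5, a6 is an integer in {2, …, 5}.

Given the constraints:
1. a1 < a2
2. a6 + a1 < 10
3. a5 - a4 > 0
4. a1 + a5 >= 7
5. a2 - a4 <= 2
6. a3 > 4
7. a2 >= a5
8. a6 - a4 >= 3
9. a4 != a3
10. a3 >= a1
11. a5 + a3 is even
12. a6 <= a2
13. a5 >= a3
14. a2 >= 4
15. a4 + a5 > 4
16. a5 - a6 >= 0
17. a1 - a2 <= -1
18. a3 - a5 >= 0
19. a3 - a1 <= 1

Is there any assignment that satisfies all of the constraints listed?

Unsatisfiable

Constraints 5, 8, 16, 17, 18, and 19 give a4 − a2 ≥ -2, a2 − a1 ≥ 1, a1 − a3 ≥ -1, a3 − a5 ≥ 0, a5 − a6 ≥ 0, a6 − a4 ≥ 3.
Adding all 6 inequalities: the left sides telescope to 0, and the right sides sum to (-2) + 1 + (-1) + 0 + 0 + 3 = 1. So 0 ≥ 1, which is false.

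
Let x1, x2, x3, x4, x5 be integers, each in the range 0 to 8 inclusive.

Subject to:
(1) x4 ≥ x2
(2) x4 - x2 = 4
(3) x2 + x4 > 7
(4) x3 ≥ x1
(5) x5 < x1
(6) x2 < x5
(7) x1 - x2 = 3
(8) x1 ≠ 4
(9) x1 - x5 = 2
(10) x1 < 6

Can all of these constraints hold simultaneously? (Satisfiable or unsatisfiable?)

Satisfiable

Take x1 = 5, x2 = 2, x3 = 7, x4 = 6, x5 = 3. Then constraint 2: x4 - x2 = 4; constraint 3: x2 + x4 = 8, and every other listed constraint is also met.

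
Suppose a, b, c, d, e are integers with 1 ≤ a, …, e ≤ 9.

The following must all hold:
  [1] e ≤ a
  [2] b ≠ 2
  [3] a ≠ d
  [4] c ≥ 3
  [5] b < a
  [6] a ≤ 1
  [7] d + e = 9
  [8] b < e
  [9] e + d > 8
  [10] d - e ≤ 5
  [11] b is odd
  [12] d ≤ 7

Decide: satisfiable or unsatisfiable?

From constraint 12: d ≤ 7. From constraints 1 and 6: e ≤ a ≤ 1. Hence d + e ≤ 8. But constraint 7 requires d + e = 9, and 9 > 8. Contradiction.

Unsatisfiable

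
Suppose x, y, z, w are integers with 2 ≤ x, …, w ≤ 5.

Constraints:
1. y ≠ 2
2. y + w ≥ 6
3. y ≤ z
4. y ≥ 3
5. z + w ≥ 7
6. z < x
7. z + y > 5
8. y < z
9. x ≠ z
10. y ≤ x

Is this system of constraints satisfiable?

Satisfiable

The assignment x = 5, y = 3, z = 4, w = 3 works:
  constraint 2 holds since y + w = 6.
  constraint 5 holds since z + w = 7.
  constraint 7 holds since z + y = 7.
The rest check out directly.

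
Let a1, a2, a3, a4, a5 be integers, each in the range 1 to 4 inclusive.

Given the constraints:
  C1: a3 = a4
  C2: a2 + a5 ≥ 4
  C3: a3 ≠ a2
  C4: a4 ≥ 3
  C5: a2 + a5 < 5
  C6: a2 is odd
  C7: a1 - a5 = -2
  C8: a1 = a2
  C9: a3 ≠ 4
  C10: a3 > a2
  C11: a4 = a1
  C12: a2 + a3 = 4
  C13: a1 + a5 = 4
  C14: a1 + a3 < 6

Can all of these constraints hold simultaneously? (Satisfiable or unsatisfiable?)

From constraints 1, 8, and 11, a3 = a4 = a1 = a2, so a3 = a2. But constraint 3 says a3 ≠ a2. Contradiction.

Unsatisfiable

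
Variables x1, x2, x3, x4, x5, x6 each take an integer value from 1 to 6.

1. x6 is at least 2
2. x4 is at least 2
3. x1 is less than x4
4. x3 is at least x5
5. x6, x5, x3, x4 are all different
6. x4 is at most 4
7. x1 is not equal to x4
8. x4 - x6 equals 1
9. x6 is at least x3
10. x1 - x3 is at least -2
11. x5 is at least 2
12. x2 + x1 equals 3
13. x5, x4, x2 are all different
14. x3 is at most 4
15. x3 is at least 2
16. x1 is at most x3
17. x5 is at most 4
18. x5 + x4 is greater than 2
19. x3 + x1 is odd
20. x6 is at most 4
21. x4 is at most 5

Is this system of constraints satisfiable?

Constraints 1, 2, 6, 11, 14, 15, 17, and 20 confine each of x6, x5, x3, x4 to the 3 values {2, …, 4}.
Constraint 5 requires all 4 of them to be distinct, but only 3 values are available — impossible by the pigeonhole principle.

Unsatisfiable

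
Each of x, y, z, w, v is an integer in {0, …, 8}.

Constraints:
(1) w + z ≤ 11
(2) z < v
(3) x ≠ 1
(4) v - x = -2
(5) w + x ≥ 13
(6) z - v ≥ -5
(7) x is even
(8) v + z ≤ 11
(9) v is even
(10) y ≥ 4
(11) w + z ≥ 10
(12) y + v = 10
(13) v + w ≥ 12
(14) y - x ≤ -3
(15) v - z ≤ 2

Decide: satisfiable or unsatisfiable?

One satisfying assignment is x = 8, y = 4, z = 4, w = 7, v = 6.
For the less obvious constraints — constraint 1: w + z = 11; constraint 4: v - x = -2; constraint 5: w + x = 15 — and the others hold by inspection.

Satisfiable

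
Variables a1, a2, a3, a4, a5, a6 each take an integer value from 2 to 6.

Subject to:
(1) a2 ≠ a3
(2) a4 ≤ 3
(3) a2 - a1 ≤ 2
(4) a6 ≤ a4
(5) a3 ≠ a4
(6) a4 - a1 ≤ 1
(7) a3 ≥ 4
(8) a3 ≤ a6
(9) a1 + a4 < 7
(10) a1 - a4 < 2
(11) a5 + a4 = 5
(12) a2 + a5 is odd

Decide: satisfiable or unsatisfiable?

Unsatisfiable

From constraints 7 and 8: a6 ≥ a3 and a3 ≥ 4, so a6 ≥ 4. From constraints 2 and 4: a6 ≤ a4 and a4 ≤ 3, so a6 ≤ 3. But 3 < 4, so no value of a6 works.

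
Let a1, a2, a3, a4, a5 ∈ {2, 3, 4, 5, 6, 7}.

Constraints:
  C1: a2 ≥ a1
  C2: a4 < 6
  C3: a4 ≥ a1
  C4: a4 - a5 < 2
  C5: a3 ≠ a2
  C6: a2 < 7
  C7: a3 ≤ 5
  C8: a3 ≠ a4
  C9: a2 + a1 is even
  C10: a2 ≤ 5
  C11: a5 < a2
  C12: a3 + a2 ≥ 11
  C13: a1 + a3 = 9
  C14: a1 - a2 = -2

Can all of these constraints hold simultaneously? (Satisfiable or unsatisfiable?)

From constraint 7: a3 ≤ 5. From constraint 10: a2 ≤ 5. Hence a3 + a2 ≤ 10. But constraint 12 requires a3 + a2 ≥ 11, and 11 > 10. Contradiction.

Unsatisfiable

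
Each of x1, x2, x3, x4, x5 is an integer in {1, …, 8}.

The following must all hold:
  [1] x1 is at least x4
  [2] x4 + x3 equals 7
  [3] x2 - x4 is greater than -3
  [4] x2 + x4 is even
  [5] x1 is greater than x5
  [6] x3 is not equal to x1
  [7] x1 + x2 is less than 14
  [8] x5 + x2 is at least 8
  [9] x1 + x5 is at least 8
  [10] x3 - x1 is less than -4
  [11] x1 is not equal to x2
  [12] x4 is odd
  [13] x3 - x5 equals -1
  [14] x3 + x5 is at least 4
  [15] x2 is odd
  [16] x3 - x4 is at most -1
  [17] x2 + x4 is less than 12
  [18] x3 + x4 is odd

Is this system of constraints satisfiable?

Satisfiable

One satisfying assignment is x1 = 7, x2 = 5, x3 = 2, x4 = 5, x5 = 3.
For the less obvious constraints — constraint 2: x4 + x3 = 7; constraint 3: x2 - x4 = 0; constraint 7: x1 + x2 = 12 — and the others hold by inspection.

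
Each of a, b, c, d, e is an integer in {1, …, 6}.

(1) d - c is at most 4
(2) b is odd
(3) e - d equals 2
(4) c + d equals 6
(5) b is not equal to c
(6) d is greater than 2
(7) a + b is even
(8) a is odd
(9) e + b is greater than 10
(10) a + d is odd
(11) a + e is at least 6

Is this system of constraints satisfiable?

Take a = 3, b = 5, c = 2, d = 4, e = 6. Then constraint 1: d - c = 2; constraint 3: e - d = 2; constraint 4: c + d = 6, and every other listed constraint is also met.

Satisfiable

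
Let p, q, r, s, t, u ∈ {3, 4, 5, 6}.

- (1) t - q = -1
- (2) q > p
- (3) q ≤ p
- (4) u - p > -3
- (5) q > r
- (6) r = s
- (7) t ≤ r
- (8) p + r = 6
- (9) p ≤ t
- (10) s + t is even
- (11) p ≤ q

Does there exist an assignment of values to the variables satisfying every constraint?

Unsatisfiable

Constraints 3, 5, 7, and 9 give t ≤ r, r < q, q ≤ p, p ≤ t. Chaining: t ≤ r < q ≤ p ≤ t, which forces t < t — impossible.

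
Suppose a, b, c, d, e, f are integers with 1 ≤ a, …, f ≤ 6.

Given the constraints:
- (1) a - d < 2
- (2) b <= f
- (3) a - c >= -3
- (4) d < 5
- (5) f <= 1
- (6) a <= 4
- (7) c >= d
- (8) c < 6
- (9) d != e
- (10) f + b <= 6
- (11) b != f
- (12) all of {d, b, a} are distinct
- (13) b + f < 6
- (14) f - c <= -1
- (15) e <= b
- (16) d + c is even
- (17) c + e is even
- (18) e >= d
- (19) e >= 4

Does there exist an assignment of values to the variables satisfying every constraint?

Unsatisfiable

From constraints 15 and 19: b ≥ e and e ≥ 4, so b ≥ 4. From constraints 2 and 5: b ≤ f and f ≤ 1, so b ≤ 1. But 1 < 4, so no value of b works.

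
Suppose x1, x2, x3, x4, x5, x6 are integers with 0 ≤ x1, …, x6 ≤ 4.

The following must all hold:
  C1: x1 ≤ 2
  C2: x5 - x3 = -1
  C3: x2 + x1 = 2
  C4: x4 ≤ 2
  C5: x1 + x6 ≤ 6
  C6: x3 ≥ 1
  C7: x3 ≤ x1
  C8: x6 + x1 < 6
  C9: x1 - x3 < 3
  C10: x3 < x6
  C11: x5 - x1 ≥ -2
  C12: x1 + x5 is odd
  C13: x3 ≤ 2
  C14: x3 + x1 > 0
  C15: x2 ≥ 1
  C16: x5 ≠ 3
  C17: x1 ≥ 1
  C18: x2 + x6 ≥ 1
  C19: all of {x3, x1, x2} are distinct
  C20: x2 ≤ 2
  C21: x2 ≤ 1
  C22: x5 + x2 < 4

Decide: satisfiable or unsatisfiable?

Constraints 1, 6, 13, 15, 17, and 20 confine each of x3, x1, x2 to the 2 values {1, 2}.
Constraint 19 requires all 3 of them to be distinct, but only 2 values are available — impossible by the pigeonhole principle.

Unsatisfiable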